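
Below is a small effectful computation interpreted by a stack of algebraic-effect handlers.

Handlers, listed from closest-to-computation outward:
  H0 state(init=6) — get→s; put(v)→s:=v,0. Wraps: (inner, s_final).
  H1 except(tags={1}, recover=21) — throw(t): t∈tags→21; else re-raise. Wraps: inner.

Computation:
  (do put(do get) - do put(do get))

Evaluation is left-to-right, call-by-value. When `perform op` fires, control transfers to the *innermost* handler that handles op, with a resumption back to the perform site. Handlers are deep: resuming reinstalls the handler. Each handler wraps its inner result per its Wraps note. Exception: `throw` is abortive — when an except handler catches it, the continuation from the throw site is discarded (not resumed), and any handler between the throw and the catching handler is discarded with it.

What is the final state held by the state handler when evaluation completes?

Answer: 6

Working:
get @ H0 ⇒ 6
put(6) @ H0 ⇒ s:=6
get @ H0 ⇒ 6
put(6) @ H0 ⇒ s:=6
H0 returns (0, 6)
H1 returns (0, 6)
= (0, 6)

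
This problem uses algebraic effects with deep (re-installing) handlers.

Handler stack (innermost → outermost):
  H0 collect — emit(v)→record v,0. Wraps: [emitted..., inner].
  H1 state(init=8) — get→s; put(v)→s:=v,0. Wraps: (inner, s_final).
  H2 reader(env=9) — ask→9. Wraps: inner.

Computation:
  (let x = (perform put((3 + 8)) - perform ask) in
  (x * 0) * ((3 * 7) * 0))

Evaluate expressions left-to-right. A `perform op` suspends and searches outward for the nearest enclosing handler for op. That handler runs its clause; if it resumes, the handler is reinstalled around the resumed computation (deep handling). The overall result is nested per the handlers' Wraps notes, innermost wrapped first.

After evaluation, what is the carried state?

Answer: 11

Evaluation trace:
put(11) @ H1 ⇒ s:=11
ask @ H2 ⇒ 9
H0 returns [0]
H1 returns ([0], 11)
H2 returns ([0], 11)
= ([0], 11)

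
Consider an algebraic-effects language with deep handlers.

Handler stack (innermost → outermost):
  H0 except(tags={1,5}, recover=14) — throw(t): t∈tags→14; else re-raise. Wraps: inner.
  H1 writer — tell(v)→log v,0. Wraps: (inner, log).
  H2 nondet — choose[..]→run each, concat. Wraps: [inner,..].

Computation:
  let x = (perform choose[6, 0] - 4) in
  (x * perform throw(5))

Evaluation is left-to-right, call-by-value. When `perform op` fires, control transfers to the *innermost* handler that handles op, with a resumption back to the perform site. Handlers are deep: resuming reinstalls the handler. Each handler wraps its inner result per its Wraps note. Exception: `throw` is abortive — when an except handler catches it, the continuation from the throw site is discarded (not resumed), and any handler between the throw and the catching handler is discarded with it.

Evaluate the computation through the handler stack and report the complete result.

Evaluation trace:
choose[6, 0] @ H2
  branch[0] choose=6:
    throw(5) @ H0 caught ⇒ 14
    H1 returns (14, ())
    H2 returns [(14, ())]
  branch[1] choose=0:
    throw(5) @ H0 caught ⇒ 14
    H1 returns (14, ())
    H2 returns [(14, ())]
= [(14, ()), (14, ())]

Answer: [(14, ()), (14, ())]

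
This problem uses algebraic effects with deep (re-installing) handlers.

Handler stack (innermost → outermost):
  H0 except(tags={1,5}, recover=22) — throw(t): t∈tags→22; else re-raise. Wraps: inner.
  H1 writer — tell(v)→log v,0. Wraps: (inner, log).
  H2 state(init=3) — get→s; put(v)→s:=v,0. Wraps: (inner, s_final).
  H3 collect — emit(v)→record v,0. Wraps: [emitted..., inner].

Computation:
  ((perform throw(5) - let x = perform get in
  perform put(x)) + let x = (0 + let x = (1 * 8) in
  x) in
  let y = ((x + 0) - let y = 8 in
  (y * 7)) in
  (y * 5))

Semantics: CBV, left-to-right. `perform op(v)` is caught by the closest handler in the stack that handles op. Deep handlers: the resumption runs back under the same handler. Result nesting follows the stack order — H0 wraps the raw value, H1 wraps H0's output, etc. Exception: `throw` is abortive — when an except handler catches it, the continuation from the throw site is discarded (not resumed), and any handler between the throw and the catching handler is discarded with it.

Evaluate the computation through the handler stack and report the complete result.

Answer: [((22, ()), 3)]

Step-by-step:
throw(5) @ H0 caught ⇒ 22
H1 returns (22, ())
H2 returns ((22, ()), 3)
H3 returns [((22, ()), 3)]
= [((22, ()), 3)]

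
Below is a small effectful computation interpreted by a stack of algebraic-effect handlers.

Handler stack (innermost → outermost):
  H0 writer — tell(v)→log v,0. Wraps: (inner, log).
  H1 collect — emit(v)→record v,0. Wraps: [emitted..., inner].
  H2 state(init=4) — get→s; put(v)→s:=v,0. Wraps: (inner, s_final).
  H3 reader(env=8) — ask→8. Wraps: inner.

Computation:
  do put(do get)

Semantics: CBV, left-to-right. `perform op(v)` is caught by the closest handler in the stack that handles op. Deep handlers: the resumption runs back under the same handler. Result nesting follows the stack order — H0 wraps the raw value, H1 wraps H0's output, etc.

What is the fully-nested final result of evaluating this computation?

Answer: ([(0, ())], 4)

Evaluation trace:
get @ H2 ⇒ 4
put(4) @ H2 ⇒ s:=4
H0 returns (0, ())
H1 returns [(0, ())]
H2 returns ([(0, ())], 4)
H3 returns ([(0, ())], 4)
= ([(0, ())], 4)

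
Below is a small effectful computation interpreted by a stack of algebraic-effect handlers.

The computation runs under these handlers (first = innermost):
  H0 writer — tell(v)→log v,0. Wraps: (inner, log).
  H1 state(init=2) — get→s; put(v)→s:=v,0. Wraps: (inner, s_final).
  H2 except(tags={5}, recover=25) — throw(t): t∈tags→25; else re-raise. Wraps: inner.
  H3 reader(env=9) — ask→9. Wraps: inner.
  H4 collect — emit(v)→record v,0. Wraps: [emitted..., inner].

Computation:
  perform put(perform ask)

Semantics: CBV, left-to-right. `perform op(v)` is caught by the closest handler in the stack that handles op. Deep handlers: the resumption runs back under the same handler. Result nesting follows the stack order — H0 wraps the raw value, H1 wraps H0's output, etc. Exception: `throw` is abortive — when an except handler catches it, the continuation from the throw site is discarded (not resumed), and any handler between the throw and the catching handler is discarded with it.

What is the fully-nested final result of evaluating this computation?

Answer: [((0, ()), 9)]

Evaluation trace:
ask @ H3 ⇒ 9
put(9) @ H1 ⇒ s:=9
H0 returns (0, ())
H1 returns ((0, ()), 9)
H2 returns ((0, ()), 9)
H3 returns ((0, ()), 9)
H4 returns [((0, ()), 9)]
= [((0, ()), 9)]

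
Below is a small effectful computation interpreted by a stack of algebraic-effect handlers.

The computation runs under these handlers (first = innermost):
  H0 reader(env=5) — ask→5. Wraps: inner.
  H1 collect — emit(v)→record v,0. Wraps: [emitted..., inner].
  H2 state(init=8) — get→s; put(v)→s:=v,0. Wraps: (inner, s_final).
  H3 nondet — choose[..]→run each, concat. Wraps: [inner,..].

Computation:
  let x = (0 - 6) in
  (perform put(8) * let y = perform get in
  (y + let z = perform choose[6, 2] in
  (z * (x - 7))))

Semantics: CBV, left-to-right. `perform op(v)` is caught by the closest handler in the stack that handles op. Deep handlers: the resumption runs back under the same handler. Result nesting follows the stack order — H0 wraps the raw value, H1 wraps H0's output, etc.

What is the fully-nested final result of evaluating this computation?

Answer: [([0], 8), ([0], 8)]

Evaluation trace:
put(8) @ H2 ⇒ s:=8
get @ H2 ⇒ 8
choose[6, 2] @ H3
  branch[0] choose=6:
    H0 returns 0
    H1 returns [0]
    H2 returns ([0], 8)
    H3 returns [([0], 8)]
  branch[1] choose=2:
    H0 returns 0
    H1 returns [0]
    H2 returns ([0], 8)
    H3 returns [([0], 8)]
= [([0], 8), ([0], 8)]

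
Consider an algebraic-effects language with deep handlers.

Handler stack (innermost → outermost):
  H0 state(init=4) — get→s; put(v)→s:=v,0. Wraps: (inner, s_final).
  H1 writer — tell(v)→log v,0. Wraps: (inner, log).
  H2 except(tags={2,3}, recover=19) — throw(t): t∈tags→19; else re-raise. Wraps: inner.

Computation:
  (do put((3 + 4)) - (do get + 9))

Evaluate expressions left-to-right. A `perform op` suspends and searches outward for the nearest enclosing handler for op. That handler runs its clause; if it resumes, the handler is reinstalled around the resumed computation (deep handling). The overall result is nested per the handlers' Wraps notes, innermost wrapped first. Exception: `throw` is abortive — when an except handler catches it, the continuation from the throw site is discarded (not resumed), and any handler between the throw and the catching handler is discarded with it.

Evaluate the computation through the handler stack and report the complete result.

Answer: ((-16, 7), ())

Evaluation trace:
put(7) @ H0 ⇒ s:=7
get @ H0 ⇒ 7
H0 returns (-16, 7)
H1 returns ((-16, 7), ())
H2 returns ((-16, 7), ())
= ((-16, 7), ())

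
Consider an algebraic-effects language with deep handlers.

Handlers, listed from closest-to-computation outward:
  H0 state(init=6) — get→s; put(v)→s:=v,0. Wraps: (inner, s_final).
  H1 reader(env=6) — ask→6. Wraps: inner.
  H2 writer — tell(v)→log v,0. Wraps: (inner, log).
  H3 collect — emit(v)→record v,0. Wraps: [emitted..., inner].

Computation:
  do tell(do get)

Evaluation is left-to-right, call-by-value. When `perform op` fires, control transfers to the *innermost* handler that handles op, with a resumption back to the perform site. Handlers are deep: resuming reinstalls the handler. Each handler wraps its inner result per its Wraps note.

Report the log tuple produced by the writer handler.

Answer: (6)

Working:
get @ H0 ⇒ 6
tell(6) @ H2 ⇒ log+=6
H0 returns (0, 6)
H1 returns (0, 6)
H2 returns ((0, 6), (6))
H3 returns [((0, 6), (6))]
= [((0, 6), (6))]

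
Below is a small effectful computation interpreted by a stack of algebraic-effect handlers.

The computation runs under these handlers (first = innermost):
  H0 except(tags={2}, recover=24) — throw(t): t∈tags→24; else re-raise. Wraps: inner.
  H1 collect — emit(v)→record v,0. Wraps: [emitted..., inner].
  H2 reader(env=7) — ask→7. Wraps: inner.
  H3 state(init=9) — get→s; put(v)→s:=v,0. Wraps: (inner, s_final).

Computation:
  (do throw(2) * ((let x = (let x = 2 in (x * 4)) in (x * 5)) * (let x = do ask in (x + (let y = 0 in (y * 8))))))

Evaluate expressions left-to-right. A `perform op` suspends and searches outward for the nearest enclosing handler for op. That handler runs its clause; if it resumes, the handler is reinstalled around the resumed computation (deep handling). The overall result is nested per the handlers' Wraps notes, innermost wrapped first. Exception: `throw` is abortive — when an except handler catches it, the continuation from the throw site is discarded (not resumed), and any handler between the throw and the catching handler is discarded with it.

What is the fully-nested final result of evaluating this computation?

Evaluation trace:
throw(2) @ H0 caught ⇒ 24
H1 returns [24]
H2 returns [24]
H3 returns ([24], 9)
= ([24], 9)

Answer: ([24], 9)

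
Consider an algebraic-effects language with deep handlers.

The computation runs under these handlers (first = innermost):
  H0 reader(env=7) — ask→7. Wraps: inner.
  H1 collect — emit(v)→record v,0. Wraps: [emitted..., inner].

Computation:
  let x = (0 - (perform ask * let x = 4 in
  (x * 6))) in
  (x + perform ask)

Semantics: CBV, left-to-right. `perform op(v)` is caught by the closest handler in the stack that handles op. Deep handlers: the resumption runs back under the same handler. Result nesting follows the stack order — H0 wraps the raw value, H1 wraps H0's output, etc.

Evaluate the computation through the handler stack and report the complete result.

Answer: [-161]

Evaluation trace:
ask @ H0 ⇒ 7
ask @ H0 ⇒ 7
H0 returns -161
H1 returns [-161]
= [-161]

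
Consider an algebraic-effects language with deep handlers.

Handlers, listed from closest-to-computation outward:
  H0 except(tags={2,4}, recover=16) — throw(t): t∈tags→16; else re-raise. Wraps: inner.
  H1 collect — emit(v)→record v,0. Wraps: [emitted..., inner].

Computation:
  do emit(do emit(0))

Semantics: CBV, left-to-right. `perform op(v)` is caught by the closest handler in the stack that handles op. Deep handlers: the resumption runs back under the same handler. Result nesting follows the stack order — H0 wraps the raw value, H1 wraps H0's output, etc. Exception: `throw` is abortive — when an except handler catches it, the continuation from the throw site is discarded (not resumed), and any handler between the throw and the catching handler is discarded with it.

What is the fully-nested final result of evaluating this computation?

Answer: [0, 0, 0]

Evaluation trace:
emit(0) @ H1 ⇒ out+=0
emit(0) @ H1 ⇒ out+=0
H0 returns 0
H1 returns [0, 0, 0]
= [0, 0, 0]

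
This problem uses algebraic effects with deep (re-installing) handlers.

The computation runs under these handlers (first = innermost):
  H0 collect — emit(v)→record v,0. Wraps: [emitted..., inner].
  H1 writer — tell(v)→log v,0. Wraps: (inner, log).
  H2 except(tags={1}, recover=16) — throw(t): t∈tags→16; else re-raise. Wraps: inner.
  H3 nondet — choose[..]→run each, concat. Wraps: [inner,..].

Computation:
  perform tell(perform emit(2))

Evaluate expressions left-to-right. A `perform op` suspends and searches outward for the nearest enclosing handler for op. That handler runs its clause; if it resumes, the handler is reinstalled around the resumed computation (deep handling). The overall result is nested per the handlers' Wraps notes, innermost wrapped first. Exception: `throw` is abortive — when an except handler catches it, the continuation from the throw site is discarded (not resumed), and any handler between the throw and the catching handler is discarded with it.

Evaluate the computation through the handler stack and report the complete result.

Working:
emit(2) @ H0 ⇒ out+=2
tell(0) @ H1 ⇒ log+=0
H0 returns [2, 0]
H1 returns ([2, 0], (0))
H2 returns ([2, 0], (0))
H3 returns [([2, 0], (0))]
= [([2, 0], (0))]

Answer: [([2, 0], (0))]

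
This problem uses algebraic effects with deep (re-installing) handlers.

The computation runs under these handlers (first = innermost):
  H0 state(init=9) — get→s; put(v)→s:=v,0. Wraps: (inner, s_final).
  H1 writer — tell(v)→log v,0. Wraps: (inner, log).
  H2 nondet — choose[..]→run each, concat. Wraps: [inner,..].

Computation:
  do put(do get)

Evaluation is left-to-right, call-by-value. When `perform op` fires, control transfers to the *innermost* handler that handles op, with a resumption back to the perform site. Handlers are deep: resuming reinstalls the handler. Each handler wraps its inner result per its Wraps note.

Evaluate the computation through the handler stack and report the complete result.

Step-by-step:
get @ H0 ⇒ 9
put(9) @ H0 ⇒ s:=9
H0 returns (0, 9)
H1 returns ((0, 9), ())
H2 returns [((0, 9), ())]
= [((0, 9), ())]

Answer: [((0, 9), ())]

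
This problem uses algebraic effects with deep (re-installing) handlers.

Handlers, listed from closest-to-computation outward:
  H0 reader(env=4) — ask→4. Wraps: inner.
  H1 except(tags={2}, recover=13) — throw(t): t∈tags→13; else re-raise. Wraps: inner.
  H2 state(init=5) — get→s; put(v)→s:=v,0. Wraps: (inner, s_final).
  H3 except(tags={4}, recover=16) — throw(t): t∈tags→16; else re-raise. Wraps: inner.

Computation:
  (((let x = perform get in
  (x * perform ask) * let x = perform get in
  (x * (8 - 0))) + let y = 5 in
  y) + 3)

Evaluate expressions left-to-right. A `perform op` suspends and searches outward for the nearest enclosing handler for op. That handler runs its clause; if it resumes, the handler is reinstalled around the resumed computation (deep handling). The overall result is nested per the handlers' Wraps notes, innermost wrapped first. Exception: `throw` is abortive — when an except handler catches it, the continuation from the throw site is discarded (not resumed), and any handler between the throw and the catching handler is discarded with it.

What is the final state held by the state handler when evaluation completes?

Answer: 5

Working:
get @ H2 ⇒ 5
ask @ H0 ⇒ 4
get @ H2 ⇒ 5
H0 returns 808
H1 returns 808
H2 returns (808, 5)
H3 returns (808, 5)
= (808, 5)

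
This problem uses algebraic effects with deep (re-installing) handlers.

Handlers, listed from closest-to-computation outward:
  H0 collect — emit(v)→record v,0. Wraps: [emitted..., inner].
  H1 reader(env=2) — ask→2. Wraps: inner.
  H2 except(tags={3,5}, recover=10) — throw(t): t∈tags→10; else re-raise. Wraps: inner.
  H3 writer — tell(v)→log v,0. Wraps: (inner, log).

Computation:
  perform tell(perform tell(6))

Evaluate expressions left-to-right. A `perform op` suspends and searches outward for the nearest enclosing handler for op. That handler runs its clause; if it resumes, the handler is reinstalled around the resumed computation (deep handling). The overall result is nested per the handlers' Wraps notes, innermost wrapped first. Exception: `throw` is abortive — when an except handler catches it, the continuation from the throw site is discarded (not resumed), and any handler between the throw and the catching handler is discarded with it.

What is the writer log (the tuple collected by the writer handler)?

Working:
tell(6) @ H3 ⇒ log+=6
tell(0) @ H3 ⇒ log+=0
H0 returns [0]
H1 returns [0]
H2 returns [0]
H3 returns ([0], (6, 0))
= ([0], (6, 0))

Answer: (6, 0)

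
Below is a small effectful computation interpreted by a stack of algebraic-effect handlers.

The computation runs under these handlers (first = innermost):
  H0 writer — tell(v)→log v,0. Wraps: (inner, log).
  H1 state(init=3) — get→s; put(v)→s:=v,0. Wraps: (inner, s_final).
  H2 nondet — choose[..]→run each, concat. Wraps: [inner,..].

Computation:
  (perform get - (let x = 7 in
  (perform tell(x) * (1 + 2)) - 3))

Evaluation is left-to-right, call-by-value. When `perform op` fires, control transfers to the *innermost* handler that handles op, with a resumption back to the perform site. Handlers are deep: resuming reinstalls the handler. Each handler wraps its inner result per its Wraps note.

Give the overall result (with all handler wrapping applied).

Answer: [((6, (7)), 3)]

Working:
get @ H1 ⇒ 3
tell(7) @ H0 ⇒ log+=7
H0 returns (6, (7))
H1 returns ((6, (7)), 3)
H2 returns [((6, (7)), 3)]
= [((6, (7)), 3)]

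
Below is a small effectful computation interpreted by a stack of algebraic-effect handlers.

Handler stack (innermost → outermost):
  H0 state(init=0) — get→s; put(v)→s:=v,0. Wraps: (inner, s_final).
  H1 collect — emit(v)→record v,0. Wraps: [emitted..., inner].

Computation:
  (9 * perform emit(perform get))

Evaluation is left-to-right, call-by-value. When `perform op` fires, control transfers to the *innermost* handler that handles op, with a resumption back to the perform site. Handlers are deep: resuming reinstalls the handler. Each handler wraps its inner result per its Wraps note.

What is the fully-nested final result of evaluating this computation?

Answer: [0, (0, 0)]

Step-by-step:
get @ H0 ⇒ 0
emit(0) @ H1 ⇒ out+=0
H0 returns (0, 0)
H1 returns [0, (0, 0)]
= [0, (0, 0)]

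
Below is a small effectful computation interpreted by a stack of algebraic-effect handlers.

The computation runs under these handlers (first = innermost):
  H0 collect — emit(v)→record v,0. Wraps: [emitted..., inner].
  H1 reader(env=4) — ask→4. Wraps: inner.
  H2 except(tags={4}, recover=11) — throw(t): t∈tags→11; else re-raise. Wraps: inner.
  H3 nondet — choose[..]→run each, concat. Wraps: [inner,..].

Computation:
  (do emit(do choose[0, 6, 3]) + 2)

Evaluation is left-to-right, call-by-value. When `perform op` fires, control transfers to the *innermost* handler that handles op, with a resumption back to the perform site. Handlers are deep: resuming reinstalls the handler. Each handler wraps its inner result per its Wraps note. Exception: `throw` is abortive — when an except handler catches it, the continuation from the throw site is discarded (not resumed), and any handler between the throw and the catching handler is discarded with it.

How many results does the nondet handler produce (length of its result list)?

Step-by-step:
choose[0, 6, 3] @ H3
  branch[0] choose=0:
    emit(0) @ H0 ⇒ out+=0
    H0 returns [0, 2]
    H1 returns [0, 2]
    H2 returns [0, 2]
    H3 returns [[0, 2]]
  branch[1] choose=6:
    emit(6) @ H0 ⇒ out+=6
    H0 returns [6, 2]
    H1 returns [6, 2]
    H2 returns [6, 2]
    H3 returns [[6, 2]]
  branch[2] choose=3:
    emit(3) @ H0 ⇒ out+=3
    H0 returns [3, 2]
    H1 returns [3, 2]
    H2 returns [3, 2]
    H3 returns [[3, 2]]
= [[0, 2], [6, 2], [3, 2]]

Answer: 3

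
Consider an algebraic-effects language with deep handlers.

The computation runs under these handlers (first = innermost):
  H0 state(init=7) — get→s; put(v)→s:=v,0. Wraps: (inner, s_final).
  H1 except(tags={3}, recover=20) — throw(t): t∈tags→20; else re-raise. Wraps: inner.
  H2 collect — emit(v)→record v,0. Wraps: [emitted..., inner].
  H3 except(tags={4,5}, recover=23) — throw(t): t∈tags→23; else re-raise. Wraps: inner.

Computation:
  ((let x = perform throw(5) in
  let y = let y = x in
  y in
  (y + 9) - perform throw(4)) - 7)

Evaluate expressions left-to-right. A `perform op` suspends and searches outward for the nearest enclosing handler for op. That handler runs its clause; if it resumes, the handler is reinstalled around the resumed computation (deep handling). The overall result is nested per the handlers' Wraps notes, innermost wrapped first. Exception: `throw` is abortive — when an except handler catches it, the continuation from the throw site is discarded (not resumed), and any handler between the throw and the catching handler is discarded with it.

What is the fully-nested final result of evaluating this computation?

Answer: 23

Evaluation trace:
throw(5) @ H1 re-raised
throw(5) @ H3 caught ⇒ 23
= 23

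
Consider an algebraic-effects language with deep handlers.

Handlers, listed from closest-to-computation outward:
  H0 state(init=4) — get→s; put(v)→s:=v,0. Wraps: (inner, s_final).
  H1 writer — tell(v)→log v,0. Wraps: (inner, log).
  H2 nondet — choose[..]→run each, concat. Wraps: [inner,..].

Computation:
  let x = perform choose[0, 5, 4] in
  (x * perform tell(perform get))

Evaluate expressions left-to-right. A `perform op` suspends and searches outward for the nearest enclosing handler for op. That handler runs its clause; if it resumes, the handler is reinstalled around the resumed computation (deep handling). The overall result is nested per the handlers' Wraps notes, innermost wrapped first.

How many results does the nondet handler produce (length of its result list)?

Evaluation trace:
choose[0, 5, 4] @ H2
  branch[0] choose=0:
    get @ H0 ⇒ 4
    tell(4) @ H1 ⇒ log+=4
    H0 returns (0, 4)
    H1 returns ((0, 4), (4))
    H2 returns [((0, 4), (4))]
  branch[1] choose=5:
    get @ H0 ⇒ 4
    tell(4) @ H1 ⇒ log+=4
    H0 returns (0, 4)
    H1 returns ((0, 4), (4))
    H2 returns [((0, 4), (4))]
  branch[2] choose=4:
    get @ H0 ⇒ 4
    tell(4) @ H1 ⇒ log+=4
    H0 returns (0, 4)
    H1 returns ((0, 4), (4))
    H2 returns [((0, 4), (4))]
= [((0, 4), (4)), ((0, 4), (4)), ((0, 4), (4))]

Answer: 3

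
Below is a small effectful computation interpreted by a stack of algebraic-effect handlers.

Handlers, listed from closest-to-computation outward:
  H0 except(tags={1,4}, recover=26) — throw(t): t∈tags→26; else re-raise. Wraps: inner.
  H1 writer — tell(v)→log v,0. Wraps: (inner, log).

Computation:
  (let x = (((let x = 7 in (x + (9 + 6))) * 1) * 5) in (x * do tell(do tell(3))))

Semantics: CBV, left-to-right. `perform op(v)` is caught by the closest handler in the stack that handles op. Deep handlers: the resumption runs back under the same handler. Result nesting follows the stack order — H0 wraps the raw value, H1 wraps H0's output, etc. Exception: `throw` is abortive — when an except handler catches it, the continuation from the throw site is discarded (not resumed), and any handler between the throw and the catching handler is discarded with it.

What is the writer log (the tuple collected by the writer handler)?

Step-by-step:
tell(3) @ H1 ⇒ log+=3
tell(0) @ H1 ⇒ log+=0
H0 returns 0
H1 returns (0, (3, 0))
= (0, (3, 0))

Answer: (3, 0)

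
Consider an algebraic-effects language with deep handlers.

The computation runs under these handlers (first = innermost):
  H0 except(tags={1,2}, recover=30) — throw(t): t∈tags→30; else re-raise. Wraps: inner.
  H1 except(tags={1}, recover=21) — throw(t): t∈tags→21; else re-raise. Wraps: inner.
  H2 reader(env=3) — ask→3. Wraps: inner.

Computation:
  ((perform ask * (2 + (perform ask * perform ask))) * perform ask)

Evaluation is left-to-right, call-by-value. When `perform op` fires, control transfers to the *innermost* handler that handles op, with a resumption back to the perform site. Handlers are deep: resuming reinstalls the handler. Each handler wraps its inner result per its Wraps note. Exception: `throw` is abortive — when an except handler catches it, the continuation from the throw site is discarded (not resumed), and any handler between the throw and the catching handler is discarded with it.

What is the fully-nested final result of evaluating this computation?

Step-by-step:
ask @ H2 ⇒ 3
ask @ H2 ⇒ 3
ask @ H2 ⇒ 3
ask @ H2 ⇒ 3
H0 returns 99
H1 returns 99
H2 returns 99
= 99

Answer: 99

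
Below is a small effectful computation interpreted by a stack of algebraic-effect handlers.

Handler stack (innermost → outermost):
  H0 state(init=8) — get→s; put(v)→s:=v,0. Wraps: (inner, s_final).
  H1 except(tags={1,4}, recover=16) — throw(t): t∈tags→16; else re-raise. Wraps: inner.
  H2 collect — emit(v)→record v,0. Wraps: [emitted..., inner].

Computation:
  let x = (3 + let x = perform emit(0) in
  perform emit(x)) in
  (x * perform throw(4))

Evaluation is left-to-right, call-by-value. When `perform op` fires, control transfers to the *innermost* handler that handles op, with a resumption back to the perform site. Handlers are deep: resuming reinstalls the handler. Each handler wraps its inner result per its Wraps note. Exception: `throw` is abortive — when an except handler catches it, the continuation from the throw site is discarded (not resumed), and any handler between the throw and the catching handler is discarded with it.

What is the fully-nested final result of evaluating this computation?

Working:
emit(0) @ H2 ⇒ out+=0
emit(0) @ H2 ⇒ out+=0
throw(4) @ H1 caught ⇒ 16
H2 returns [0, 0, 16]
= [0, 0, 16]

Answer: [0, 0, 16]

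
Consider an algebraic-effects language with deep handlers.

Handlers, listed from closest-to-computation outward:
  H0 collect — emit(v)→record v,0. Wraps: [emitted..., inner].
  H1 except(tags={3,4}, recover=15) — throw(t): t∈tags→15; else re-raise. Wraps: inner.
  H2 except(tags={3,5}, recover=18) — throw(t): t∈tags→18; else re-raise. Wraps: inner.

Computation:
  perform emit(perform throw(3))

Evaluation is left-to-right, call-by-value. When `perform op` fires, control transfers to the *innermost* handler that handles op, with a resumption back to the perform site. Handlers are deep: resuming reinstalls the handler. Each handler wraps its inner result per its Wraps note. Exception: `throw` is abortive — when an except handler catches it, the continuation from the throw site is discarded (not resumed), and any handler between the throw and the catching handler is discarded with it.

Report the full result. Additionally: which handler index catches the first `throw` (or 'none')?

Evaluation trace:
throw(3) @ H1 caught ⇒ 15
H2 returns 15
= 15

Answer: 15 ; first throw caught by: H1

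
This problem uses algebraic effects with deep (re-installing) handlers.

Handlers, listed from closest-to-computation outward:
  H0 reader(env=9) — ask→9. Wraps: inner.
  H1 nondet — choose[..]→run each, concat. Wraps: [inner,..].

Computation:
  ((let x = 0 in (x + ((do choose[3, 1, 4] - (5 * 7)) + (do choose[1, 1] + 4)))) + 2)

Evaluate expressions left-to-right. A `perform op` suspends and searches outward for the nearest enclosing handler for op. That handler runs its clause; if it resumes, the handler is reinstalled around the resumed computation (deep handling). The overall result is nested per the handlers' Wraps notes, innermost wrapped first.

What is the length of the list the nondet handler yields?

Working:
choose[3, 1, 4] @ H1
  branch[0] choose=3:
    choose[1, 1] @ H1
      branch[0] choose=1:
        H0 returns -25
        H1 returns [-25]
      branch[1] choose=1:
        H0 returns -25
        H1 returns [-25]
  branch[1] choose=1:
    choose[1, 1] @ H1
      branch[0] choose=1:
        H0 returns -27
        H1 returns [-27]
      branch[1] choose=1:
        H0 returns -27
        H1 returns [-27]
  branch[2] choose=4:
    choose[1, 1] @ H1
      branch[0] choose=1:
        H0 returns -24
        H1 returns [-24]
      branch[1] choose=1:
        H0 returns -24
        H1 returns [-24]
= [-25, -25, -27, -27, -24, -24]

Answer: 6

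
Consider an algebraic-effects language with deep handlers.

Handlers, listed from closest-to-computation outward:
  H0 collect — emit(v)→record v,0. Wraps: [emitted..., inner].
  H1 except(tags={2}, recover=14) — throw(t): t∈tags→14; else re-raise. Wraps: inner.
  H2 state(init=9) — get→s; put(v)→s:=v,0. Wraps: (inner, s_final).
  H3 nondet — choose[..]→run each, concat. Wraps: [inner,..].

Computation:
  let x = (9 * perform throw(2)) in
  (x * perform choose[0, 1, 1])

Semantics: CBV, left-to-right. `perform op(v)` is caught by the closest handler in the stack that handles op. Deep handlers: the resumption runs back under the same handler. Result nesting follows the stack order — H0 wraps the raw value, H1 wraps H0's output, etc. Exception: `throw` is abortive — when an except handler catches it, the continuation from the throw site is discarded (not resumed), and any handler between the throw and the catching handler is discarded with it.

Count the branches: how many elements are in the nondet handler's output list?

Answer: 1

Step-by-step:
throw(2) @ H1 caught ⇒ 14
H2 returns (14, 9)
H3 returns [(14, 9)]
= [(14, 9)]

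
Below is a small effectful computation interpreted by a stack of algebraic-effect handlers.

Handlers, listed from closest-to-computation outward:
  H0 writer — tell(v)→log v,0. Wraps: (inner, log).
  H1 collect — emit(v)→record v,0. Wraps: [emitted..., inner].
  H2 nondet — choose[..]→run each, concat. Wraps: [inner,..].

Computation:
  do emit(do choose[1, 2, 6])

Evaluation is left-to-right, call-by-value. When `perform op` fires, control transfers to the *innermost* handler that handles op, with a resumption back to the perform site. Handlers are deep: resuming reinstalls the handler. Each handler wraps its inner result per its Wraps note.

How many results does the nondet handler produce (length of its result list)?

Answer: 3

Working:
choose[1, 2, 6] @ H2
  branch[0] choose=1:
    emit(1) @ H1 ⇒ out+=1
    H0 returns (0, ())
    H1 returns [1, (0, ())]
    H2 returns [[1, (0, ())]]
  branch[1] choose=2:
    emit(2) @ H1 ⇒ out+=2
    H0 returns (0, ())
    H1 returns [2, (0, ())]
    H2 returns [[2, (0, ())]]
  branch[2] choose=6:
    emit(6) @ H1 ⇒ out+=6
    H0 returns (0, ())
    H1 returns [6, (0, ())]
    H2 returns [[6, (0, ())]]
= [[1, (0, ())], [2, (0, ())], [6, (0, ())]]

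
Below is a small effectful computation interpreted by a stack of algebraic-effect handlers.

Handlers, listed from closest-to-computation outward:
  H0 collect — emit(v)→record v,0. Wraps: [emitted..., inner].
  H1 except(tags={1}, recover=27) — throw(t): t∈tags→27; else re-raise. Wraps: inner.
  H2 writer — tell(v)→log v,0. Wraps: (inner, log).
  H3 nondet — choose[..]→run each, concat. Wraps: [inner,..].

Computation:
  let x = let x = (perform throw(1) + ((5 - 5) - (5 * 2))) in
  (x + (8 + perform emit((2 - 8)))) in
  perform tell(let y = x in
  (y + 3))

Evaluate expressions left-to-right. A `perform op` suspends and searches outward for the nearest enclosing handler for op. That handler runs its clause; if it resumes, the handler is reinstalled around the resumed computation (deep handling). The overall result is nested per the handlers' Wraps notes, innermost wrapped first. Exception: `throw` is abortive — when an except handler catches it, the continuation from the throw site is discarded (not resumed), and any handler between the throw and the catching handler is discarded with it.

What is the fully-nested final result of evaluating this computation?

Answer: [(27, ())]

Evaluation trace:
throw(1) @ H1 caught ⇒ 27
H2 returns (27, ())
H3 returns [(27, ())]
= [(27, ())]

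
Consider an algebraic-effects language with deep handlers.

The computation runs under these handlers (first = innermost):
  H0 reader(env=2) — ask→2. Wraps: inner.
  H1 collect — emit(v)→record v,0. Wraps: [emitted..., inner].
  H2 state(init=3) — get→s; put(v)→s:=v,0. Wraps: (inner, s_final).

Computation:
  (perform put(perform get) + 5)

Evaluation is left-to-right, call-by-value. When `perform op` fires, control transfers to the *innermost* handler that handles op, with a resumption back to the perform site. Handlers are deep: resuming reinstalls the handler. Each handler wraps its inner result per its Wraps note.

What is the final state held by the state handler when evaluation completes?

Answer: 3

Step-by-step:
get @ H2 ⇒ 3
put(3) @ H2 ⇒ s:=3
H0 returns 5
H1 returns [5]
H2 returns ([5], 3)
= ([5], 3)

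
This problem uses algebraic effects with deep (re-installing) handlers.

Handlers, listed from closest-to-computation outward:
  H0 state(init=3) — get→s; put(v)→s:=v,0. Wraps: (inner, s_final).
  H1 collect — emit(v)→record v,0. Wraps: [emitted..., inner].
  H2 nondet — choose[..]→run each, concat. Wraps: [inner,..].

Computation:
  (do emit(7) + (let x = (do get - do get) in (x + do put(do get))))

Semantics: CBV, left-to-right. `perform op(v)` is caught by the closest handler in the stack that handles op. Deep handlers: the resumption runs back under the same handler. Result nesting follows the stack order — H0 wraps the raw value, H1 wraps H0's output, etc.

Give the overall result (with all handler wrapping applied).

Answer: [[7, (0, 3)]]

Step-by-step:
emit(7) @ H1 ⇒ out+=7
get @ H0 ⇒ 3
get @ H0 ⇒ 3
get @ H0 ⇒ 3
put(3) @ H0 ⇒ s:=3
H0 returns (0, 3)
H1 returns [7, (0, 3)]
H2 returns [[7, (0, 3)]]
= [[7, (0, 3)]]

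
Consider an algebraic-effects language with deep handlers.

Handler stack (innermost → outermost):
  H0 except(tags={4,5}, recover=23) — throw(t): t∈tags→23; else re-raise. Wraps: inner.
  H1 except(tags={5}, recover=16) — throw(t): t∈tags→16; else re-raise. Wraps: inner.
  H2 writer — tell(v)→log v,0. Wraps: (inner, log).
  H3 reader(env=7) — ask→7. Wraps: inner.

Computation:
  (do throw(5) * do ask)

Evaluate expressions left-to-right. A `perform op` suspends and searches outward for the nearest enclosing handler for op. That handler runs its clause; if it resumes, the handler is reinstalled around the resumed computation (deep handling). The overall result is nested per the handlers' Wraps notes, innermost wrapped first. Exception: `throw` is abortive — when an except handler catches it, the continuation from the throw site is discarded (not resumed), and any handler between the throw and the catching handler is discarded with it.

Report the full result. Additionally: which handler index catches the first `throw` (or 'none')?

Step-by-step:
throw(5) @ H0 caught ⇒ 23
H1 returns 23
H2 returns (23, ())
H3 returns (23, ())
= (23, ())

Answer: (23, ()) ; first throw caught by: H0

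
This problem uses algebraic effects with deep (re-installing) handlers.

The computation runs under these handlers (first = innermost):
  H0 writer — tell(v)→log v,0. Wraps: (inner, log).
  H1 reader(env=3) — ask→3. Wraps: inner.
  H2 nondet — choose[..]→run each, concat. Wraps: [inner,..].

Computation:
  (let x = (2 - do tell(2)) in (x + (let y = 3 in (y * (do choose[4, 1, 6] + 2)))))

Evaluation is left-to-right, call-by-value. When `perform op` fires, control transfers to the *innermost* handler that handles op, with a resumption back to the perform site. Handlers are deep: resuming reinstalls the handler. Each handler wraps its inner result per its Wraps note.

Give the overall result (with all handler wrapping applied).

Step-by-step:
tell(2) @ H0 ⇒ log+=2
choose[4, 1, 6] @ H2
  branch[0] choose=4:
    H0 returns (20, (2))
    H1 returns (20, (2))
    H2 returns [(20, (2))]
  branch[1] choose=1:
    H0 returns (11, (2))
    H1 returns (11, (2))
    H2 returns [(11, (2))]
  branch[2] choose=6:
    H0 returns (26, (2))
    H1 returns (26, (2))
    H2 returns [(26, (2))]
= [(20, (2)), (11, (2)), (26, (2))]

Answer: [(20, (2)), (11, (2)), (26, (2))]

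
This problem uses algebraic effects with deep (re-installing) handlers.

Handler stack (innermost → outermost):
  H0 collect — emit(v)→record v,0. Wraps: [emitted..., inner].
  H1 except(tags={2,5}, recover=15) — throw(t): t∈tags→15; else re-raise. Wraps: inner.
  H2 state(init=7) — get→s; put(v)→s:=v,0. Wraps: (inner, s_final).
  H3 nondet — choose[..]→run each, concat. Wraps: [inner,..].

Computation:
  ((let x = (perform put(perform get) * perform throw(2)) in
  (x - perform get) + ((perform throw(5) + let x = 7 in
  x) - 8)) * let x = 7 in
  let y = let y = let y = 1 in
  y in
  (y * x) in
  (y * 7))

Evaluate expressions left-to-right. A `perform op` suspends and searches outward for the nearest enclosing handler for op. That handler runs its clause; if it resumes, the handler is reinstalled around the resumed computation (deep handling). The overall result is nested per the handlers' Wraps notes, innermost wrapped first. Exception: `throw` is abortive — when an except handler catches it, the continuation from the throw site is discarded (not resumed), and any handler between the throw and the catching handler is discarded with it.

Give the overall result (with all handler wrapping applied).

Evaluation trace:
get @ H2 ⇒ 7
put(7) @ H2 ⇒ s:=7
throw(2) @ H1 caught ⇒ 15
H2 returns (15, 7)
H3 returns [(15, 7)]
= [(15, 7)]

Answer: [(15, 7)]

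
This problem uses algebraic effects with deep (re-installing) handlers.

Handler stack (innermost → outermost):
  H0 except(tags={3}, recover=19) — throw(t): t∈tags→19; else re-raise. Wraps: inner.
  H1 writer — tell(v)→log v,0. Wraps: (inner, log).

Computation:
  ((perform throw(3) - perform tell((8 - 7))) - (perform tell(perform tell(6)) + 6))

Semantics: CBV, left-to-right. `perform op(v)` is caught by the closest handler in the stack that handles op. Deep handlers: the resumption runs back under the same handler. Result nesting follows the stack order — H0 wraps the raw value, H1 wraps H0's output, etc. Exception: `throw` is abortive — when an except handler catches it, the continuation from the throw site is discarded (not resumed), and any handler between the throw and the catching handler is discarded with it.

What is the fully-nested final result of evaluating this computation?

Answer: (19, ())

Working:
throw(3) @ H0 caught ⇒ 19
H1 returns (19, ())
= (19, ())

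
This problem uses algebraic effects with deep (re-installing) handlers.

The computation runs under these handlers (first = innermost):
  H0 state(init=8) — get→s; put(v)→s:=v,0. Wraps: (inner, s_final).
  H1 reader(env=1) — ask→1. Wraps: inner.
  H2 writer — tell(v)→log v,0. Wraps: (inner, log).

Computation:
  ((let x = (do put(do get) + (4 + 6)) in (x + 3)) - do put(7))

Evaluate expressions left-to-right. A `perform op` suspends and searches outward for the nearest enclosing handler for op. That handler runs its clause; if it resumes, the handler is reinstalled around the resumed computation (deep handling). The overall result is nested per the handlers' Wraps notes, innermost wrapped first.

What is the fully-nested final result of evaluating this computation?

Evaluation trace:
get @ H0 ⇒ 8
put(8) @ H0 ⇒ s:=8
put(7) @ H0 ⇒ s:=7
H0 returns (13, 7)
H1 returns (13, 7)
H2 returns ((13, 7), ())
= ((13, 7), ())

Answer: ((13, 7), ())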